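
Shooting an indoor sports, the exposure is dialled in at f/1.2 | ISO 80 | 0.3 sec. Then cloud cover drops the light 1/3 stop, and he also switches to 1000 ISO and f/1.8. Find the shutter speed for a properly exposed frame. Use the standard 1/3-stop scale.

Scene light: 1/3 stop darker.
ISO: 80 → 100 → 125 → 160 → 200 → 250 → 320 → 400 → 500 → 640 → 800 → 1000 — 3 2/3 stops raised (brighter).
Aperture: f/1.2 → f/1.4 → f/1.6 → f/1.8 — 1 stop stopped down (darker).
Net so far: 2 1/3 stops brighter. Shutter speed: 0.3 → 1/4 → 1/5 → 1/6 → 1/8 → 1/10 → 1/13 → 1/15.

1/15s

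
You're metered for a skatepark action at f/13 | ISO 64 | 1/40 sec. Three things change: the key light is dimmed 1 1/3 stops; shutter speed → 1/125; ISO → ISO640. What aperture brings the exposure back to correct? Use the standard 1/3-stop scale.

Scene light: 1 1/3 stops darker.
Shutter speed: 1/40 → 1/50 → 1/60 → 1/80 → 1/100 → 1/125 — 1 2/3 stops shorter (darker).
ISO: 64 → 80 → 100 → 125 → 160 → 200 → 250 → 320 → 400 → 500 → 640 — 3 1/3 stops higher (brighter).
Net so far: 1/3 stop brighter. Aperture: f/13 → f/14.

f/14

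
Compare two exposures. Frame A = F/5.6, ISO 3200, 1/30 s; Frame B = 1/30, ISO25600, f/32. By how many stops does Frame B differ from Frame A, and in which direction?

Aperture: f/5.6 → f/8 → f/11 → f/16 → f/22 → f/32 — 5 stops smaller aperture (darker).
Shutter speed: unchanged.
ISO: 3200 → 6400 → 12800 → 25600 — 3 stops raised (brighter).
Net: −5 +3 = −2 stops.

2 stops darker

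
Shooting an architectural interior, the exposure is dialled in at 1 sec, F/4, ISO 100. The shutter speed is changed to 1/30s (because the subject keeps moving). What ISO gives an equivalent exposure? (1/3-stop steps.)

Shutter speed: 1 → 0.8 → 0.6 → 0.5 → 0.4 → 0.3 → 1/4 → 1/5 → 1/6 → 1/8 → 1/10 → 1/13 → 1/15 → 1/20 → 1/25 → 1/30 — 5 stops shorter (darker).
Need 5 stops brighter from the ISO: 100 → 125 → 160 → 200 → 250 → 320 → 400 → 500 → 640 → 800 → 1000 → 1250 → 1600 → 2000 → 2500 → 3200.

ISO 3200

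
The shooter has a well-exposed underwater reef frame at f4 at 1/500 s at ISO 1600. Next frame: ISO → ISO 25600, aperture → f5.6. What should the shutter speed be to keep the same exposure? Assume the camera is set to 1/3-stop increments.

1/4000s

ISO: 1600 → 2000 → 2500 → 3200 → 4000 → 5000 → 6400 → 8000 → 10000 → 12800 → 16000 → 20000 → 25600 — 4 stops higher (brighter).
Aperture: f/4 → f/4.5 → f/5 → f/5.6 — 1 stop narrower (darker).
Net change so far: 3 stops brighter. Offset with the shutter speed: 1/500 → 1/640 → 1/800 → 1/1000 → 1/1250 → 1/1600 → 1/2000 → 1/2500 → 1/3200 → 1/4000.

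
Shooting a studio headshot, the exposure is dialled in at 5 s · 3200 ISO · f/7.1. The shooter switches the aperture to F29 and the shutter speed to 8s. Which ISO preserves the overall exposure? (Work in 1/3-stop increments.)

ISO 32000

Aperture: f/7.1 → f/8 → f/9 → f/10 → f/11 → f/13 → f/14 → f/16 → f/18 → f/20 → f/22 → f/25 → f/29 — 4 stops stopped down (darker).
Shutter speed: 5 → 6 → 8 — 2/3 stop longer (brighter).
Net change so far: 3 1/3 stops darker. Offset with the ISO: 3200 → 4000 → 5000 → 6400 → 8000 → 10000 → 12800 → 16000 → 20000 → 25600 → 32000.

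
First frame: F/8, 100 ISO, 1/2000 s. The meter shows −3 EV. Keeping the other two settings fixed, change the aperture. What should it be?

f/2.8

Underexposed by 3 stops → need 3 stops brighter.
Aperture: f/8 → f/5.6 → f/4 → f/2.8.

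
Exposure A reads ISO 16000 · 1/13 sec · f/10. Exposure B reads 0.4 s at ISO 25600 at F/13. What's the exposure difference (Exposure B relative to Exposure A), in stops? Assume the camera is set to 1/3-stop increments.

2 1/3 stops brighter

Aperture: f/10 → f/11 → f/13 — 2/3 stop smaller aperture (darker).
Shutter speed: 1/13 → 1/10 → 1/8 → 1/6 → 1/5 → 1/4 → 0.3 → 0.4 — 2 1/3 stops longer (brighter).
ISO: 16000 → 20000 → 25600 — 2/3 stop higher (brighter).
Net: −2/3 +2 1/3 +2/3 = +2 1/3 stops.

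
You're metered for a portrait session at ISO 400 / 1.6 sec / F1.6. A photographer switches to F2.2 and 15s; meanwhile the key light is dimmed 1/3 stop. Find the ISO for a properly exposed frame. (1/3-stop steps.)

ISO 100

Scene light: 1/3 stop darker.
Aperture: f/1.6 → f/1.8 → f/2 → f/2.2 — 1 stop stopped down (darker).
Shutter speed: 1.6 → 2 → 2.5 → 3.2 → 4 → 5 → 6 → 8 → 10 → 13 → 15 — 3 1/3 stops slower (brighter).
Net so far: 2 stops brighter. ISO: 400 → 320 → 250 → 200 → 160 → 125 → 100.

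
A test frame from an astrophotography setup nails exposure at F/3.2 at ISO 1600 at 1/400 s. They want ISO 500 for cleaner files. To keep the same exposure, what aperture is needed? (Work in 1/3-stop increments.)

f/1.8

ISO: 1600 → 1250 → 1000 → 800 → 640 → 500 — 1 2/3 stops lower (darker).
Need 1 2/3 stops brighter from the aperture: f/3.2 → f/2.8 → f/2.5 → f/2.2 → f/2 → f/1.8.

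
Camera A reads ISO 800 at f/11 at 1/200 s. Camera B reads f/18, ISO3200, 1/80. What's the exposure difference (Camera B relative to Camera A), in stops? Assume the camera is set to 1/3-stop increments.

2 stops brighter

Aperture: f/11 → f/13 → f/14 → f/16 → f/18 — 1 1/3 stops smaller aperture (darker).
Shutter speed: 1/200 → 1/160 → 1/125 → 1/100 → 1/80 — 1 1/3 stops longer (brighter).
ISO: 800 → 1000 → 1250 → 1600 → 2000 → 2500 → 3200 — 2 stops raised (brighter).
Net: −1 1/3 +1 1/3 +2 = +2 stops.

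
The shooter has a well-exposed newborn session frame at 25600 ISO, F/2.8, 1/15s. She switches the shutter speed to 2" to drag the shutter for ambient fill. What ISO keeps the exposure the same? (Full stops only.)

ISO 800

Shutter speed: 1/15 → 1/8 → 1/4 → 1/2 → 1 → 2 — 5 stops slower (brighter).
Need 5 stops darker from the ISO: 25600 → 12800 → 6400 → 3200 → 1600 → 800.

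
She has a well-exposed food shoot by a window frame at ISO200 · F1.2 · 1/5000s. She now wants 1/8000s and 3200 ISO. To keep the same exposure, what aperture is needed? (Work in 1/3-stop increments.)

Shutter speed: 1/5000 → 1/6400 → 1/8000 — 2/3 stop faster (darker).
ISO: 200 → 250 → 320 → 400 → 500 → 640 → 800 → 1000 → 1250 → 1600 → 2000 → 2500 → 3200 — 4 stops raised (brighter).
Net change so far: 3 1/3 stops brighter. Offset with the aperture: f/1.2 → f/1.4 → f/1.6 → f/1.8 → f/2 → f/2.2 → f/2.5 → f/2.8 → f/3.2 → f/3.5 → f/4.

f/4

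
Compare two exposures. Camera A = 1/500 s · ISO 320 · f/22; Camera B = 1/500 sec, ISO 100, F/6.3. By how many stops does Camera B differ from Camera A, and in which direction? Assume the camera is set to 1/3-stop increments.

Aperture: f/22 → f/20 → f/18 → f/16 → f/14 → f/13 → f/11 → f/10 → f/9 → f/8 → f/7.1 → f/6.3 — 3 2/3 stops wider (brighter).
Shutter speed: unchanged.
ISO: 320 → 250 → 200 → 160 → 125 → 100 — 1 2/3 stops lower (darker).
Net: +3 2/3 −1 2/3 = +2 stops.

2 stops brighter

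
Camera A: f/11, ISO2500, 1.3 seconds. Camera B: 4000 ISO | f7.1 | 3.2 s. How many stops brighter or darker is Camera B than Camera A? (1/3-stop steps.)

Aperture: f/11 → f/10 → f/9 → f/8 → f/7.1 — 1 1/3 stops larger aperture (brighter).
Shutter speed: 1.3 → 1.6 → 2 → 2.5 → 3.2 — 1 1/3 stops longer (brighter).
ISO: 2500 → 3200 → 4000 — 2/3 stop raised (brighter).
Net: +1 1/3 +1 1/3 +2/3 = +3 1/3 stops.

3 1/3 stops brighter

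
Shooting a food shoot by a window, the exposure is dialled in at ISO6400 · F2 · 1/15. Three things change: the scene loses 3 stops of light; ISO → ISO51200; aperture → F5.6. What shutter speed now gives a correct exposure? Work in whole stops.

1/2s

Scene light: 3 stops darker.
ISO: 6400 → 12800 → 25600 → 51200 — 3 stops higher (brighter).
Aperture: f/2 → f/2.8 → f/4 → f/5.6 — 3 stops stopped down (darker).
Net so far: 3 stops darker. Shutter speed: 1/15 → 1/8 → 1/4 → 1/2.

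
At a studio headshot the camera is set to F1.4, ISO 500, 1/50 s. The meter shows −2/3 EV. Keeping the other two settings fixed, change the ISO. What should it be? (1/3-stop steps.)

ISO 800

Underexposed by 2/3 stop → need 2/3 stop brighter.
ISO: 500 → 640 → 800.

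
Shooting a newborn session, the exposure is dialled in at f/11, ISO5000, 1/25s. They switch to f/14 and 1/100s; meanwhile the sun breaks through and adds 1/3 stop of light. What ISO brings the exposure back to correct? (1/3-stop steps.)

ISO 25600

Scene light: 1/3 stop brighter.
Aperture: f/11 → f/13 → f/14 — 2/3 stop stopped down (darker).
Shutter speed: 1/25 → 1/30 → 1/40 → 1/50 → 1/60 → 1/80 → 1/100 — 2 stops faster (darker).
Net so far: 2 1/3 stops darker. ISO: 5000 → 6400 → 8000 → 10000 → 12800 → 16000 → 20000 → 25600.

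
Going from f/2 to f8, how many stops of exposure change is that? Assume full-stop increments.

f/2 → f/2.8 → f/4 → f/5.6 → f/8 — count the steps: 4 stops.

4 stops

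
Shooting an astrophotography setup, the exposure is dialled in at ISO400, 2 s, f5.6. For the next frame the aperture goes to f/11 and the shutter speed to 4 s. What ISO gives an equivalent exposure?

ISO 800

Aperture: f/5.6 → f/8 → f/11 — 2 stops smaller aperture (darker).
Shutter speed: 2 → 4 — 1 stop slower (brighter).
Net change so far: 1 stop darker. Offset with the ISO: 400 → 800.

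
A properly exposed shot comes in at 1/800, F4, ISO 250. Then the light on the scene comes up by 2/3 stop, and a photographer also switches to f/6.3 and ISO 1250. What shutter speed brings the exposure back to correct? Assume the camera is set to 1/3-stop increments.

1/2500s

Scene light: 2/3 stop brighter.
Aperture: f/4 → f/4.5 → f/5 → f/5.6 → f/6.3 — 1 1/3 stops smaller aperture (darker).
ISO: 250 → 320 → 400 → 500 → 640 → 800 → 1000 → 1250 — 2 1/3 stops higher (brighter).
Net so far: 1 2/3 stops brighter. Shutter speed: 1/800 → 1/1000 → 1/1250 → 1/1600 → 1/2000 → 1/2500.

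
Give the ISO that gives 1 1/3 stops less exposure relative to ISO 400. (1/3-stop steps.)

ISO 160

ISO: 400 → 320 → 250 → 200 → 160 — 1 1/3 stops lower (darker).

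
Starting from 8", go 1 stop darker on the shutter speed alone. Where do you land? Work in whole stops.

Shutter speed: 8 → 4 — 1 stop shorter (darker).

4 s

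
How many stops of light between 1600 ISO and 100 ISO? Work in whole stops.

1600 → 800 → 400 → 200 → 100 — count the steps: 4 stops.

4 stops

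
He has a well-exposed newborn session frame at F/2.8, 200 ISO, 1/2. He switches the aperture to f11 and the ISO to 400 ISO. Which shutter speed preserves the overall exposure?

4 s

Aperture: f/2.8 → f/4 → f/5.6 → f/8 → f/11 — 4 stops stopped down (darker).
ISO: 200 → 400 — 1 stop higher (brighter).
Net change so far: 3 stops darker. Offset with the shutter speed: 1/2 → 1 → 2 → 4.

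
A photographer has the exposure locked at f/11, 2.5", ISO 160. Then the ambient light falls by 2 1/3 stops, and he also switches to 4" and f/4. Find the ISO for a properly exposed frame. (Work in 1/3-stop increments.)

ISO 64

Scene light: 2 1/3 stops darker.
Shutter speed: 2.5 → 3.2 → 4 — 2/3 stop slower (brighter).
Aperture: f/11 → f/10 → f/9 → f/8 → f/7.1 → f/6.3 → f/5.6 → f/5 → f/4.5 → f/4 — 3 stops wider (brighter).
Net so far: 1 1/3 stops brighter. ISO: 160 → 125 → 100 → 80 → 64.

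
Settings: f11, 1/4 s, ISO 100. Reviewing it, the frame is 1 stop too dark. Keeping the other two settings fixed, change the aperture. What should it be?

f/8

Underexposed by 1 stop → need 1 stop brighter.
Aperture: f/11 → f/8.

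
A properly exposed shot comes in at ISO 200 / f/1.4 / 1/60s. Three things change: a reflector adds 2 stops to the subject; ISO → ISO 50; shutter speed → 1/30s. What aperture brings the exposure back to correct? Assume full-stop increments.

f/2

Scene light: 2 stops brighter.
ISO: 200 → 100 → 50 — 2 stops lower (darker).
Shutter speed: 1/60 → 1/30 — 1 stop slower (brighter).
Net so far: 1 stop brighter. Aperture: f/1.4 → f/2.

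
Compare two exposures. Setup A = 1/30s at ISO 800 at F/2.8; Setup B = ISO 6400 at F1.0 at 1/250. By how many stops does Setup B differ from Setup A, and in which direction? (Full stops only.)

Aperture: f/2.8 → f/2 → f/1.4 → f/1.0 — 3 stops wider (brighter).
Shutter speed: 1/30 → 1/60 → 1/125 → 1/250 — 3 stops faster (darker).
ISO: 800 → 1600 → 3200 → 6400 — 3 stops raised (brighter).
Net: +3 −3 +3 = +3 stops.

3 stops brighter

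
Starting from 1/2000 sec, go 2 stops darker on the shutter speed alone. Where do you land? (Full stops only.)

1/8000s

Shutter speed: 1/2000 → 1/4000 → 1/8000 — 2 stops shorter (darker).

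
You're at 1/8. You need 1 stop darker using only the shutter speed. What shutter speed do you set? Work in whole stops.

1/15s

Shutter speed: 1/8 → 1/15 — 1 stop shorter (darker).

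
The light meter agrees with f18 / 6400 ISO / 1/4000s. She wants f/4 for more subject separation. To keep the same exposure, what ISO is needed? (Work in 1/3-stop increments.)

ISO 320

Aperture: f/18 → f/16 → f/14 → f/13 → f/11 → f/10 → f/9 → f/8 → f/7.1 → f/6.3 → f/5.6 → f/5 → f/4.5 → f/4 — 4 1/3 stops opened up (brighter).
Need 4 1/3 stops darker from the ISO: 6400 → 5000 → 4000 → 3200 → 2500 → 2000 → 1600 → 1250 → 1000 → 800 → 640 → 500 → 400 → 320.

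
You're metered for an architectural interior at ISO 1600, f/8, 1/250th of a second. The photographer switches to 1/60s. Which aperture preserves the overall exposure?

Shutter speed: 1/250 → 1/125 → 1/60 — 2 stops slower (brighter).
Need 2 stops darker from the aperture: f/8 → f/11 → f/16.

f/16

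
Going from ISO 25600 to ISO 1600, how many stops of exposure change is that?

25600 → 12800 → 6400 → 3200 → 1600 — count the steps: 4 stops.

4 stops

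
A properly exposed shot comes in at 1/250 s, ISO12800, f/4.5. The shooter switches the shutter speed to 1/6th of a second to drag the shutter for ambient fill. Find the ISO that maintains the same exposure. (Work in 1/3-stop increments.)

ISO 320

Shutter speed: 1/250 → 1/200 → 1/160 → 1/125 → 1/100 → 1/80 → 1/60 → 1/50 → 1/40 → 1/30 → 1/25 → 1/20 → 1/15 → 1/13 → 1/10 → 1/8 → 1/6 — 5 1/3 stops longer (brighter).
Need 5 1/3 stops darker from the ISO: 12800 → 10000 → 8000 → 6400 → 5000 → 4000 → 3200 → 2500 → 2000 → 1600 → 1250 → 1000 → 800 → 640 → 500 → 400 → 320.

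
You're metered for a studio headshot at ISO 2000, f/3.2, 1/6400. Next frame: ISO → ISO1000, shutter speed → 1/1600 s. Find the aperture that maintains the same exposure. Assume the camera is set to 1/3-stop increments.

f/4.5

ISO: 2000 → 1600 → 1250 → 1000 — 1 stop dropped (darker).
Shutter speed: 1/6400 → 1/5000 → 1/4000 → 1/3200 → 1/2500 → 1/2000 → 1/1600 — 2 stops slower (brighter).
Net change so far: 1 stop brighter. Offset with the aperture: f/3.2 → f/3.5 → f/4 → f/4.5.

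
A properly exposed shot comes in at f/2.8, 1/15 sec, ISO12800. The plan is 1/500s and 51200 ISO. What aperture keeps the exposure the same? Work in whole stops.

Shutter speed: 1/15 → 1/30 → 1/60 → 1/125 → 1/250 → 1/500 — 5 stops shorter (darker).
ISO: 12800 → 25600 → 51200 — 2 stops higher (brighter).
Net change so far: 3 stops darker. Offset with the aperture: f/2.8 → f/2 → f/1.4 → f/1.0.

f/1.0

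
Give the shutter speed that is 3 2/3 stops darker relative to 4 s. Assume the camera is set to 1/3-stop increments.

Shutter speed: 4 → 3.2 → 2.5 → 2 → 1.6 → 1.3 → 1 → 0.8 → 0.6 → 0.5 → 0.4 → 0.3 — 3 2/3 stops shorter (darker).

0.3 s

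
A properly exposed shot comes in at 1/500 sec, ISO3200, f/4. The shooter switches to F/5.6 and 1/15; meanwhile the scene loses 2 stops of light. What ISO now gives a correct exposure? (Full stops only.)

Scene light: 2 stops darker.
Aperture: f/4 → f/5.6 — 1 stop stopped down (darker).
Shutter speed: 1/500 → 1/250 → 1/125 → 1/60 → 1/30 → 1/15 — 5 stops slower (brighter).
Net so far: 2 stops brighter. ISO: 3200 → 1600 → 800.

ISO 800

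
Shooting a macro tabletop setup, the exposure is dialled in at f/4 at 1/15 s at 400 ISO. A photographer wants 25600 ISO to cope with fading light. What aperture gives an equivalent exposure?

f/32

ISO: 400 → 800 → 1600 → 3200 → 6400 → 12800 → 25600 — 6 stops higher (brighter).
Need 6 stops darker from the aperture: f/4 → f/5.6 → f/8 → f/11 → f/16 → f/22 → f/32.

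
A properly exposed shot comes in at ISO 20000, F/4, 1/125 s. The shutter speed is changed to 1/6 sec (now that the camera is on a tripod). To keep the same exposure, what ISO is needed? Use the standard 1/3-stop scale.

Shutter speed: 1/125 → 1/100 → 1/80 → 1/60 → 1/50 → 1/40 → 1/30 → 1/25 → 1/20 → 1/15 → 1/13 → 1/10 → 1/8 → 1/6 — 4 1/3 stops longer (brighter).
Need 4 1/3 stops darker from the ISO: 20000 → 16000 → 12800 → 10000 → 8000 → 6400 → 5000 → 4000 → 3200 → 2500 → 2000 → 1600 → 1250 → 1000.

ISO 1000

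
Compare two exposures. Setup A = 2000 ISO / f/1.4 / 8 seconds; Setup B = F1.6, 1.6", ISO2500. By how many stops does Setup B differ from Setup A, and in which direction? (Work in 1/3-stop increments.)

2 1/3 stops darker

Aperture: f/1.4 → f/1.6 — 1/3 stop narrower (darker).
Shutter speed: 8 → 6 → 5 → 4 → 3.2 → 2.5 → 2 → 1.6 — 2 1/3 stops shorter (darker).
ISO: 2000 → 2500 — 1/3 stop raised (brighter).
Net: −1/3 −2 1/3 +1/3 = −2 1/3 stops.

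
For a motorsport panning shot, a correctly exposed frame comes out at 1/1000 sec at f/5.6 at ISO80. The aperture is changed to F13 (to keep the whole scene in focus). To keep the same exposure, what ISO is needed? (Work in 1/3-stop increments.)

Aperture: f/5.6 → f/6.3 → f/7.1 → f/8 → f/9 → f/10 → f/11 → f/13 — 2 1/3 stops stopped down (darker).
Need 2 1/3 stops brighter from the ISO: 80 → 100 → 125 → 160 → 200 → 250 → 320 → 400.

ISO 400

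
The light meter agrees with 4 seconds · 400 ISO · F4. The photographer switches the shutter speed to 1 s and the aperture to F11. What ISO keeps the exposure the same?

ISO 12800

Shutter speed: 4 → 2 → 1 — 2 stops faster (darker).
Aperture: f/4 → f/5.6 → f/8 → f/11 — 3 stops stopped down (darker).
Net change so far: 5 stops darker. Offset with the ISO: 400 → 800 → 1600 → 3200 → 6400 → 12800.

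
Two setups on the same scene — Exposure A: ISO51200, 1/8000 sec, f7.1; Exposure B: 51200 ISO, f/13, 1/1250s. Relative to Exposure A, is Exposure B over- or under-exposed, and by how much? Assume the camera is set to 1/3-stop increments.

Aperture: f/7.1 → f/8 → f/9 → f/10 → f/11 → f/13 — 1 2/3 stops smaller aperture (darker).
Shutter speed: 1/8000 → 1/6400 → 1/5000 → 1/4000 → 1/3200 → 1/2500 → 1/2000 → 1/1600 → 1/1250 — 2 2/3 stops longer (brighter).
ISO: unchanged.
Net: −1 2/3 +2 2/3 = +1 stop.

1 stop brighter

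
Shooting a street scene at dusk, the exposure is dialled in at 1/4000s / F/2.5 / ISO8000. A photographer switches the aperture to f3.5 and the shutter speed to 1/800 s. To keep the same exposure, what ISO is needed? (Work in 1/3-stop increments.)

Aperture: f/2.5 → f/2.8 → f/3.2 → f/3.5 — 1 stop smaller aperture (darker).
Shutter speed: 1/4000 → 1/3200 → 1/2500 → 1/2000 → 1/1600 → 1/1250 → 1/1000 → 1/800 — 2 1/3 stops longer (brighter).
Net change so far: 1 1/3 stops brighter. Offset with the ISO: 8000 → 6400 → 5000 → 4000 → 3200.

ISO 3200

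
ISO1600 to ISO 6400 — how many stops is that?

2 stops

1600 → 3200 → 6400 — count the steps: 2 stops.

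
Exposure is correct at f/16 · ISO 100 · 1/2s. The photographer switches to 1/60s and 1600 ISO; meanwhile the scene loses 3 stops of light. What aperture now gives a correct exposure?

Scene light: 3 stops darker.
Shutter speed: 1/2 → 1/4 → 1/8 → 1/15 → 1/30 → 1/60 — 5 stops shorter (darker).
ISO: 100 → 200 → 400 → 800 → 1600 — 4 stops raised (brighter).
Net so far: 4 stops darker. Aperture: f/16 → f/11 → f/8 → f/5.6 → f/4.

f/4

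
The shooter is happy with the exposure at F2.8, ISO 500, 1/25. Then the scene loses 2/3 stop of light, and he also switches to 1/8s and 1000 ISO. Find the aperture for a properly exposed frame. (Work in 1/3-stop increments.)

Scene light: 2/3 stop darker.
Shutter speed: 1/25 → 1/20 → 1/15 → 1/13 → 1/10 → 1/8 — 1 2/3 stops slower (brighter).
ISO: 500 → 640 → 800 → 1000 — 1 stop raised (brighter).
Net so far: 2 stops brighter. Aperture: f/2.8 → f/3.2 → f/3.5 → f/4 → f/4.5 → f/5 → f/5.6.

f/5.6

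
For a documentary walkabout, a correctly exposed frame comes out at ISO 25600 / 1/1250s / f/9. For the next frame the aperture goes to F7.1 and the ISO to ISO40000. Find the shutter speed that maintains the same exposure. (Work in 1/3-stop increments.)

1/3200s

Aperture: f/9 → f/8 → f/7.1 — 2/3 stop opened up (brighter).
ISO: 25600 → 32000 → 40000 — 2/3 stop raised (brighter).
Net change so far: 1 1/3 stops brighter. Offset with the shutter speed: 1/1250 → 1/1600 → 1/2000 → 1/2500 → 1/3200.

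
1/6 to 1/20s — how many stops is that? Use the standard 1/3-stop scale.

1 2/3 stops

1/6 → 1/8 → 1/10 → 1/13 → 1/15 → 1/20 — count the steps: 5 third-stops = 1 2/3 stops.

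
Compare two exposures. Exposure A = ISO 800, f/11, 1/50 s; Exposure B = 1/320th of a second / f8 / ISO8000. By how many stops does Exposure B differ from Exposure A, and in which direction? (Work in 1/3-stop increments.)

1 2/3 stops brighter

Aperture: f/11 → f/10 → f/9 → f/8 — 1 stop wider (brighter).
Shutter speed: 1/50 → 1/60 → 1/80 → 1/100 → 1/125 → 1/160 → 1/200 → 1/250 → 1/320 — 2 2/3 stops faster (darker).
ISO: 800 → 1000 → 1250 → 1600 → 2000 → 2500 → 3200 → 4000 → 5000 → 6400 → 8000 — 3 1/3 stops higher (brighter).
Net: +1 −2 2/3 +3 1/3 = +1 2/3 stops.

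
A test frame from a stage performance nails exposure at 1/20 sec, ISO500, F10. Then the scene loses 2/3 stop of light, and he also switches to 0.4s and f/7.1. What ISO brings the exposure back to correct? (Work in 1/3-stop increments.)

ISO 50

Scene light: 2/3 stop darker.
Shutter speed: 1/20 → 1/15 → 1/13 → 1/10 → 1/8 → 1/6 → 1/5 → 1/4 → 0.3 → 0.4 — 3 stops slower (brighter).
Aperture: f/10 → f/9 → f/8 → f/7.1 — 1 stop larger aperture (brighter).
Net so far: 3 1/3 stops brighter. ISO: 500 → 400 → 320 → 250 → 200 → 160 → 125 → 100 → 80 → 64 → 50.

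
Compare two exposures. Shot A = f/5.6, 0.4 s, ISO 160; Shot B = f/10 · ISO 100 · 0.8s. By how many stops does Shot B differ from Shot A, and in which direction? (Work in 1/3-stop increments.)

1 1/3 stops darker

Aperture: f/5.6 → f/6.3 → f/7.1 → f/8 → f/9 → f/10 — 1 2/3 stops smaller aperture (darker).
Shutter speed: 0.4 → 0.5 → 0.6 → 0.8 — 1 stop longer (brighter).
ISO: 160 → 125 → 100 — 2/3 stop lower (darker).
Net: −1 2/3 +1 −2/3 = −1 1/3 stops.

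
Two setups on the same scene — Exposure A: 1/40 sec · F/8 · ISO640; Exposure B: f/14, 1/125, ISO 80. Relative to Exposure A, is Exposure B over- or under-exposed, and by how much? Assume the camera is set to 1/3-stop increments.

6 1/3 stops darker

Aperture: f/8 → f/9 → f/10 → f/11 → f/13 → f/14 — 1 2/3 stops stopped down (darker).
Shutter speed: 1/40 → 1/50 → 1/60 → 1/80 → 1/100 → 1/125 — 1 2/3 stops faster (darker).
ISO: 640 → 500 → 400 → 320 → 250 → 200 → 160 → 125 → 100 → 80 — 3 stops lower (darker).
Net: −1 2/3 −1 2/3 −3 = −6 1/3 stops.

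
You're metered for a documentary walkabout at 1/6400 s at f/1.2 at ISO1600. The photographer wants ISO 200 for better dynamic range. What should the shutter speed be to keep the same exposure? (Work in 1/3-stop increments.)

ISO: 1600 → 1250 → 1000 → 800 → 640 → 500 → 400 → 320 → 250 → 200 — 3 stops lower (darker).
Need 3 stops brighter from the shutter speed: 1/6400 → 1/5000 → 1/4000 → 1/3200 → 1/2500 → 1/2000 → 1/1600 → 1/1250 → 1/1000 → 1/800.

1/800s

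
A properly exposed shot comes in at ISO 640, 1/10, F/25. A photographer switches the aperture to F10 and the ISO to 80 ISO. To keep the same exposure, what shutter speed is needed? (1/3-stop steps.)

Aperture: f/25 → f/22 → f/20 → f/18 → f/16 → f/14 → f/13 → f/11 → f/10 — 2 2/3 stops opened up (brighter).
ISO: 640 → 500 → 400 → 320 → 250 → 200 → 160 → 125 → 100 → 80 — 3 stops dropped (darker).
Net change so far: 1/3 stop darker. Offset with the shutter speed: 1/10 → 1/8.

1/8s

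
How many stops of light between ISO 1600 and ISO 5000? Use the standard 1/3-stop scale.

1600 → 2000 → 2500 → 3200 → 4000 → 5000 — count the steps: 5 third-stops = 1 2/3 stops.

1 2/3 stops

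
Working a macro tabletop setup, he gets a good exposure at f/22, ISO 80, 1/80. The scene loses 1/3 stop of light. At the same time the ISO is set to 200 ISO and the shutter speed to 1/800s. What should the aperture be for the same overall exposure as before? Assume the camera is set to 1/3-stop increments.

f/10

Scene light: 1/3 stop darker.
ISO: 80 → 100 → 125 → 160 → 200 — 1 1/3 stops higher (brighter).
Shutter speed: 1/80 → 1/100 → 1/125 → 1/160 → 1/200 → 1/250 → 1/320 → 1/400 → 1/500 → 1/640 → 1/800 — 3 1/3 stops shorter (darker).
Net so far: 2 1/3 stops darker. Aperture: f/22 → f/20 → f/18 → f/16 → f/14 → f/13 → f/11 → f/10.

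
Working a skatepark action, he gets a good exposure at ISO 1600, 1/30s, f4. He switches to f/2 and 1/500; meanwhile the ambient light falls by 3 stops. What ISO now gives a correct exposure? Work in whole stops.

Scene light: 3 stops darker.
Aperture: f/4 → f/2.8 → f/2 — 2 stops wider (brighter).
Shutter speed: 1/30 → 1/60 → 1/125 → 1/250 → 1/500 — 4 stops faster (darker).
Net so far: 5 stops darker. ISO: 1600 → 3200 → 6400 → 12800 → 25600 → 51200.

ISO 51200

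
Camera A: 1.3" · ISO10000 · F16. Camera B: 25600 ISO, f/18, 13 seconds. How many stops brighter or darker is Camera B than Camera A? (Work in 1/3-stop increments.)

Aperture: f/16 → f/18 — 1/3 stop smaller aperture (darker).
Shutter speed: 1.3 → 1.6 → 2 → 2.5 → 3.2 → 4 → 5 → 6 → 8 → 10 → 13 — 3 1/3 stops slower (brighter).
ISO: 10000 → 12800 → 16000 → 20000 → 25600 — 1 1/3 stops raised (brighter).
Net: −1/3 +3 1/3 +1 1/3 = +4 1/3 stops.

4 1/3 stops brighter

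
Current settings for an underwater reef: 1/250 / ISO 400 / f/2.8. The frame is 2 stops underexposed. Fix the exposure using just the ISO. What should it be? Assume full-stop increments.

ISO 1600

Underexposed by 2 stops → need 2 stops brighter.
ISO: 400 → 800 → 1600.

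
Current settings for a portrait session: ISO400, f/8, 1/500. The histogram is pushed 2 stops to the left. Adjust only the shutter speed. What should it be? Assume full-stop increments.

Underexposed by 2 stops → need 2 stops brighter.
Shutter speed: 1/500 → 1/250 → 1/125.

1/125s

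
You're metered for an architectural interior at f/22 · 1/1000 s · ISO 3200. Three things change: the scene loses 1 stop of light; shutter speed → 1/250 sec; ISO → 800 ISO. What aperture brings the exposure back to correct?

Scene light: 1 stop darker.
Shutter speed: 1/1000 → 1/500 → 1/250 — 2 stops longer (brighter).
ISO: 3200 → 1600 → 800 — 2 stops lower (darker).
Net so far: 1 stop darker. Aperture: f/22 → f/16.

f/16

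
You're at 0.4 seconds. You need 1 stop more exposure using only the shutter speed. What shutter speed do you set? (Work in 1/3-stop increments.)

0.8 s

Shutter speed: 0.4 → 0.5 → 0.6 → 0.8 — 1 stop slower (brighter).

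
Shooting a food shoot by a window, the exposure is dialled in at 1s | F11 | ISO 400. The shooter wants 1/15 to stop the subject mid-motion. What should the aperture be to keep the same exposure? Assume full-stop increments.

Shutter speed: 1 → 1/2 → 1/4 → 1/8 → 1/15 — 4 stops faster (darker).
Need 4 stops brighter from the aperture: f/11 → f/8 → f/5.6 → f/4 → f/2.8.

f/2.8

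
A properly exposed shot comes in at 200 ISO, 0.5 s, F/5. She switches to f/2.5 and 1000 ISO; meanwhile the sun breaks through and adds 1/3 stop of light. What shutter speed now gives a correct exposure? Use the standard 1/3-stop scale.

Scene light: 1/3 stop brighter.
Aperture: f/5 → f/4.5 → f/4 → f/3.5 → f/3.2 → f/2.8 → f/2.5 — 2 stops opened up (brighter).
ISO: 200 → 250 → 320 → 400 → 500 → 640 → 800 → 1000 — 2 1/3 stops higher (brighter).
Net so far: 4 2/3 stops brighter. Shutter speed: 0.5 → 0.4 → 0.3 → 1/4 → 1/5 → 1/6 → 1/8 → 1/10 → 1/13 → 1/15 → 1/20 → 1/25 → 1/30 → 1/40 → 1/50.

1/50s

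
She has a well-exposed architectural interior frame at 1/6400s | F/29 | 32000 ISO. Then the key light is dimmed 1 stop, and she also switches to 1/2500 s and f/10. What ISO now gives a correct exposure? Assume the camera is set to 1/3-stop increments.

Scene light: 1 stop darker.
Shutter speed: 1/6400 → 1/5000 → 1/4000 → 1/3200 → 1/2500 — 1 1/3 stops slower (brighter).
Aperture: f/29 → f/25 → f/22 → f/20 → f/18 → f/16 → f/14 → f/13 → f/11 → f/10 — 3 stops larger aperture (brighter).
Net so far: 3 1/3 stops brighter. ISO: 32000 → 25600 → 20000 → 16000 → 12800 → 10000 → 8000 → 6400 → 5000 → 4000 → 3200.

ISO 3200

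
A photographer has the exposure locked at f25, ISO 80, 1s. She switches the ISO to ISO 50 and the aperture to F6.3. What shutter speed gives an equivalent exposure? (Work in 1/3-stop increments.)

1/10s

ISO: 80 → 64 → 50 — 2/3 stop lower (darker).
Aperture: f/25 → f/22 → f/20 → f/18 → f/16 → f/14 → f/13 → f/11 → f/10 → f/9 → f/8 → f/7.1 → f/6.3 — 4 stops larger aperture (brighter).
Net change so far: 3 1/3 stops brighter. Offset with the shutter speed: 1 → 0.8 → 0.6 → 0.5 → 0.4 → 0.3 → 1/4 → 1/5 → 1/6 → 1/8 → 1/10.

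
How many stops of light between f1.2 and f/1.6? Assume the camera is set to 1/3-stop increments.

2/3 stop

f/1.2 → f/1.4 → f/1.6 — count the steps: 2 third-stops = 2/3 stop.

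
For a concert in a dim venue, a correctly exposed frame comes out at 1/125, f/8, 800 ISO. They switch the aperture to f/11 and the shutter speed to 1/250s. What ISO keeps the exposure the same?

Aperture: f/8 → f/11 — 1 stop smaller aperture (darker).
Shutter speed: 1/125 → 1/250 — 1 stop shorter (darker).
Net change so far: 2 stops darker. Offset with the ISO: 800 → 1600 → 3200.

ISO 3200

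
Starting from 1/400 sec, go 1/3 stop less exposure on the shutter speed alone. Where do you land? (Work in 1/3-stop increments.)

Shutter speed: 1/400 → 1/500 — 1/3 stop faster (darker).

1/500s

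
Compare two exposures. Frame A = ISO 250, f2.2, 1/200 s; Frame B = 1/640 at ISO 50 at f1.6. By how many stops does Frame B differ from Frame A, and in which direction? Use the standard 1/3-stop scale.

Aperture: f/2.2 → f/2 → f/1.8 → f/1.6 — 1 stop larger aperture (brighter).
Shutter speed: 1/200 → 1/250 → 1/320 → 1/400 → 1/500 → 1/640 — 1 2/3 stops shorter (darker).
ISO: 250 → 200 → 160 → 125 → 100 → 80 → 64 → 50 — 2 1/3 stops lower (darker).
Net: +1 −1 2/3 −2 1/3 = −3 stops.

3 stops darker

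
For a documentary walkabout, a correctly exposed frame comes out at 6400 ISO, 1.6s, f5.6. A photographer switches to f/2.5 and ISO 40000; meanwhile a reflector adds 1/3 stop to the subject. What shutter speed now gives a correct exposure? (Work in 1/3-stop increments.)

1/25s

Scene light: 1/3 stop brighter.
Aperture: f/5.6 → f/5 → f/4.5 → f/4 → f/3.5 → f/3.2 → f/2.8 → f/2.5 — 2 1/3 stops opened up (brighter).
ISO: 6400 → 8000 → 10000 → 12800 → 16000 → 20000 → 25600 → 32000 → 40000 — 2 2/3 stops raised (brighter).
Net so far: 5 1/3 stops brighter. Shutter speed: 1.6 → 1.3 → 1 → 0.8 → 0.6 → 0.5 → 0.4 → 0.3 → 1/4 → 1/5 → 1/6 → 1/8 → 1/10 → 1/13 → 1/15 → 1/20 → 1/25.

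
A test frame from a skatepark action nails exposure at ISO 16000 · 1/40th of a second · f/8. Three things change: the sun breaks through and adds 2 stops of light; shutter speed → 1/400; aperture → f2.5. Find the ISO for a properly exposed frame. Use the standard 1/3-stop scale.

Scene light: 2 stops brighter.
Shutter speed: 1/40 → 1/50 → 1/60 → 1/80 → 1/100 → 1/125 → 1/160 → 1/200 → 1/250 → 1/320 → 1/400 — 3 1/3 stops faster (darker).
Aperture: f/8 → f/7.1 → f/6.3 → f/5.6 → f/5 → f/4.5 → f/4 → f/3.5 → f/3.2 → f/2.8 → f/2.5 — 3 1/3 stops larger aperture (brighter).
Net so far: 2 stops brighter. ISO: 16000 → 12800 → 10000 → 8000 → 6400 → 5000 → 4000.

ISO 4000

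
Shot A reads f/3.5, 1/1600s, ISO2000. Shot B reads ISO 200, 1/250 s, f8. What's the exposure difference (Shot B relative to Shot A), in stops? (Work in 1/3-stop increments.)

3 stops darker

Aperture: f/3.5 → f/4 → f/4.5 → f/5 → f/5.6 → f/6.3 → f/7.1 → f/8 — 2 1/3 stops stopped down (darker).
Shutter speed: 1/1600 → 1/1250 → 1/1000 → 1/800 → 1/640 → 1/500 → 1/400 → 1/320 → 1/250 — 2 2/3 stops slower (brighter).
ISO: 2000 → 1600 → 1250 → 1000 → 800 → 640 → 500 → 400 → 320 → 250 → 200 — 3 1/3 stops dropped (darker).
Net: −2 1/3 +2 2/3 −3 1/3 = −3 stops.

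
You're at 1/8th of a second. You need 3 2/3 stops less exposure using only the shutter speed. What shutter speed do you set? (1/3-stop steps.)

1/100s

Shutter speed: 1/8 → 1/10 → 1/13 → 1/15 → 1/20 → 1/25 → 1/30 → 1/40 → 1/50 → 1/60 → 1/80 → 1/100 — 3 2/3 stops shorter (darker).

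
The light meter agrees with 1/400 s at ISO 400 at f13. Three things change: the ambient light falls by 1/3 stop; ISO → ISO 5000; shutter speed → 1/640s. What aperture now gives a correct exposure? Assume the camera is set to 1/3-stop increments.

Scene light: 1/3 stop darker.
ISO: 400 → 500 → 640 → 800 → 1000 → 1250 → 1600 → 2000 → 2500 → 3200 → 4000 → 5000 — 3 2/3 stops raised (brighter).
Shutter speed: 1/400 → 1/500 → 1/640 — 2/3 stop shorter (darker).
Net so far: 2 2/3 stops brighter. Aperture: f/13 → f/14 → f/16 → f/18 → f/20 → f/22 → f/25 → f/29 → f/32.

f/32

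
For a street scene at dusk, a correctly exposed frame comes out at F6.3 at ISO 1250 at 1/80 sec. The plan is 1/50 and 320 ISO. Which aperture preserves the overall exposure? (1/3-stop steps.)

f/4

Shutter speed: 1/80 → 1/60 → 1/50 — 2/3 stop slower (brighter).
ISO: 1250 → 1000 → 800 → 640 → 500 → 400 → 320 — 2 stops dropped (darker).
Net change so far: 1 1/3 stops darker. Offset with the aperture: f/6.3 → f/5.6 → f/5 → f/4.5 → f/4.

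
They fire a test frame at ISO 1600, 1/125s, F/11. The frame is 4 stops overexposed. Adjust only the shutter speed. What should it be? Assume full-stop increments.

Overexposed by 4 stops → need 4 stops darker.
Shutter speed: 1/125 → 1/250 → 1/500 → 1/1000 → 1/2000.

1/2000s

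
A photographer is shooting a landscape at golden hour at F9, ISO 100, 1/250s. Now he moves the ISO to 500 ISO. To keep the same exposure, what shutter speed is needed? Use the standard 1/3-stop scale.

ISO: 100 → 125 → 160 → 200 → 250 → 320 → 400 → 500 — 2 1/3 stops higher (brighter).
Need 2 1/3 stops darker from the shutter speed: 1/250 → 1/320 → 1/400 → 1/500 → 1/640 → 1/800 → 1/1000 → 1/1250.

1/1250s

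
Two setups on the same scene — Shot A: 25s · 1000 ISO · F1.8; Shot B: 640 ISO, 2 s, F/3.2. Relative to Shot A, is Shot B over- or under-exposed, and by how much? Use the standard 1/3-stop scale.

Aperture: f/1.8 → f/2 → f/2.2 → f/2.5 → f/2.8 → f/3.2 — 1 2/3 stops smaller aperture (darker).
Shutter speed: 25 → 20 → 15 → 13 → 10 → 8 → 6 → 5 → 4 → 3.2 → 2.5 → 2 — 3 2/3 stops faster (darker).
ISO: 1000 → 800 → 640 — 2/3 stop dropped (darker).
Net: −1 2/3 −3 2/3 −2/3 = −6 stops.

6 stops darker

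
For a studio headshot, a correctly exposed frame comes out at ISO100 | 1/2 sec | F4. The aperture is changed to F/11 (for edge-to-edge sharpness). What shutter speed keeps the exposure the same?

4 s

Aperture: f/4 → f/5.6 → f/8 → f/11 — 3 stops smaller aperture (darker).
Need 3 stops brighter from the shutter speed: 1/2 → 1 → 2 → 4.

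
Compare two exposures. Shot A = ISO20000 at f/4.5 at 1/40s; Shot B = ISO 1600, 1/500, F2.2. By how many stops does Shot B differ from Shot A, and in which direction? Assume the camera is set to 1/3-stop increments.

5 1/3 stops darker

Aperture: f/4.5 → f/4 → f/3.5 → f/3.2 → f/2.8 → f/2.5 → f/2.2 — 2 stops opened up (brighter).
Shutter speed: 1/40 → 1/50 → 1/60 → 1/80 → 1/100 → 1/125 → 1/160 → 1/200 → 1/250 → 1/320 → 1/400 → 1/500 — 3 2/3 stops shorter (darker).
ISO: 20000 → 16000 → 12800 → 10000 → 8000 → 6400 → 5000 → 4000 → 3200 → 2500 → 2000 → 1600 — 3 2/3 stops dropped (darker).
Net: +2 −3 2/3 −3 2/3 = −5 1/3 stops.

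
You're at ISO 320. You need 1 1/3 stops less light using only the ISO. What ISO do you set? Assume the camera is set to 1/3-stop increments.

ISO: 320 → 250 → 200 → 160 → 125 — 1 1/3 stops dropped (darker).

ISO 125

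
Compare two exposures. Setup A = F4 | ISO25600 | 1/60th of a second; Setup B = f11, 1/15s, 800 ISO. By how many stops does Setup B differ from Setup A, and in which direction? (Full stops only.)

6 stops darker

Aperture: f/4 → f/5.6 → f/8 → f/11 — 3 stops stopped down (darker).
Shutter speed: 1/60 → 1/30 → 1/15 — 2 stops slower (brighter).
ISO: 25600 → 12800 → 6400 → 3200 → 1600 → 800 — 5 stops lower (darker).
Net: −3 +2 −5 = −6 stops.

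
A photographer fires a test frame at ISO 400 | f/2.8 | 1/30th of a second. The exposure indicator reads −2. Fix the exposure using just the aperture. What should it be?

f/1.4

Underexposed by 2 stops → need 2 stops brighter.
Aperture: f/2.8 → f/2 → f/1.4.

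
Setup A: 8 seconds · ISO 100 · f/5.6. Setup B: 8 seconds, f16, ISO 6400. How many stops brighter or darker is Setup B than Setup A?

Aperture: f/5.6 → f/8 → f/11 → f/16 — 3 stops stopped down (darker).
Shutter speed: unchanged.
ISO: 100 → 200 → 400 → 800 → 1600 → 3200 → 6400 — 6 stops raised (brighter).
Net: −3 +6 = +3 stops.

3 stops brighter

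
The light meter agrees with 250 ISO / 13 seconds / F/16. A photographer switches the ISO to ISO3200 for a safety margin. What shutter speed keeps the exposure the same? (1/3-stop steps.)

1 s

ISO: 250 → 320 → 400 → 500 → 640 → 800 → 1000 → 1250 → 1600 → 2000 → 2500 → 3200 — 3 2/3 stops higher (brighter).
Need 3 2/3 stops darker from the shutter speed: 13 → 10 → 8 → 6 → 5 → 4 → 3.2 → 2.5 → 2 → 1.6 → 1.3 → 1.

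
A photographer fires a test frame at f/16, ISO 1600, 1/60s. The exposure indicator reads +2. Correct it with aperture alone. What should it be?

Overexposed by 2 stops → need 2 stops darker.
Aperture: f/16 → f/22 → f/32.

f/32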